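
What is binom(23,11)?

C(23,11) = (23·22·21·20·19·18·17·16·15·14·13) / 11! = 53970627110400 / 39916800 = 1352078.

1352078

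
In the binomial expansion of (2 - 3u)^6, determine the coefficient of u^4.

4860

The general term is C(6,j)·(2)^j·(-3u)^(6-j); the u^4 term has j = 2.
C(6,2) = 15.
Coefficient = C(6,2) · 2^2 · (-3)^4 = 15 · 4 · 81 = 4860.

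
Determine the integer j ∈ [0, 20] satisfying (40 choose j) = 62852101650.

16

C(40,j) increases on 0 ≤ j ≤ 20. C(40,15) = 40225345056 and C(40,16) = 62852101650, so j = 16.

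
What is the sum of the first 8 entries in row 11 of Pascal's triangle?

1816

1 + 11 + 55 + 165 + 330 + 462 + 462 + 330 = 1816.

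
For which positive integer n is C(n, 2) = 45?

n(n−1)/2 = 45 ⇒ n(n−1) = 90. Since 10·9 = 90, n = 10.

10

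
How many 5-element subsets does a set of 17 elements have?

6188

C(17,5) = (17·16·15·14·13) / 5! = 742560 / 120 = 6188.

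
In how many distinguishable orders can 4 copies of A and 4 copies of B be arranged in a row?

70

Choose positions for the A's: C(8,4) = 70.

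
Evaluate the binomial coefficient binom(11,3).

C(11,3) = (11·10·9) / 3! = 990 / 6 = 165.

165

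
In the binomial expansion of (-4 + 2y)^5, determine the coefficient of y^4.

-320

The general term is C(5,j)·(-4)^j·(2y)^(5-j); the y^4 term has j = 1.
C(5,1) = 5.
Coefficient = C(5,1) · (-4)^1 · 2^4 = 5 · (-4) · 16 = -320.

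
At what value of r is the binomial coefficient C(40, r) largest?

C(40,r) is maximized at r = 40/2 = 20.

20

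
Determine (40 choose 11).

2311801440

C(40,11) = (40·39·38·37·36·35·34·33·32·31·30) / 11! = 92279715720192000 / 39916800 = 2311801440.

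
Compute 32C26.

C(32,26) = C(32,6) by symmetry.
C(32,6) = (32·31·30·29·28·27) / 6! = 652458240 / 720 = 906192.

906192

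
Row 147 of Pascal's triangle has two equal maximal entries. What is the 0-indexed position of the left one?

73

For odd n = 147, C(147,j) peaks at j = (n−1)/2 and (n+1)/2; the lesser is 73.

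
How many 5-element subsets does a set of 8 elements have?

56

C(8,5) = C(8,3) by symmetry.
C(8,3) = (8·7·6) / 3! = 336 / 6 = 56.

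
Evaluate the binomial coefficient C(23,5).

C(23,5) = (23·22·21·20·19) / 5! = 4037880 / 120 = 33649.

33649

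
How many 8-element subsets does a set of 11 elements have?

165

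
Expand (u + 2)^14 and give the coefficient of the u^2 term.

372736

The general term is C(14,j)·(u)^j·(2)^(14-j); the u^2 term has j = 2.
C(14,2) = 91.
Coefficient = C(14,2) · 2^12 = 91 · 4096 = 372736.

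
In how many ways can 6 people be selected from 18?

This is C(18,6) = 18564.

18564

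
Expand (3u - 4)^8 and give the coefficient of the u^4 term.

The general term is C(8,j)·(3u)^j·(-4)^(8-j); the u^4 term has j = 4.
C(8,4) = 70.
Coefficient = C(8,4) · 3^4 · (-4)^4 = 70 · 81 · 256 = 1451520.

1451520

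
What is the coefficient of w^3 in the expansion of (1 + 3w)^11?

4455

The general term is C(11,j)·(1)^j·(3w)^(11-j); the w^3 term has j = 8.
C(11,8) = 165.
Coefficient = C(11,8) · 3^3 = 165 · 27 = 4455.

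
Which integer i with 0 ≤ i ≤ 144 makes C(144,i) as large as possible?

72

C(144,i) is maximized at i = 144/2 = 72.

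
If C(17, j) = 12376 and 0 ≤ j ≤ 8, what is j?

6

C(17,j) increases on 0 ≤ j ≤ 8. C(17,5) = 6188 and C(17,6) = 12376, so j = 6.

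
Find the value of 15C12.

C(15,12) = C(15,3) by symmetry.
C(15,3) = (15·14·13) / 3! = 2730 / 6 = 455.

455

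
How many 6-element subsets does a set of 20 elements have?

C(20,6) = (20·19·18·17·16·15) / 6! = 27907200 / 720 = 38760.

38760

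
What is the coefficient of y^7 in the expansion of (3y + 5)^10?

32805000

The general term is C(10,j)·(3y)^j·(5)^(10-j); the y^7 term has j = 7.
C(10,7) = 120.
Coefficient = C(10,7) · 3^7 · 5^3 = 120 · 2187 · 125 = 32805000.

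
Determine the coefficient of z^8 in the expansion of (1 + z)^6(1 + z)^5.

165

(1 + z)^6(1 + z)^5 = (1 + z)^11, so the coefficient of z^8 is C(11,8)·1^8 = 165·1 = 165.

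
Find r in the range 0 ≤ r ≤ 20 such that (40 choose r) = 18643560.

7

C(40,r) increases on 0 ≤ r ≤ 20. C(40,6) = 3838380 and C(40,7) = 18643560, so r = 7.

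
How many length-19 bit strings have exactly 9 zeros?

Choose the 9 positions: C(19,9) = 92378.

92378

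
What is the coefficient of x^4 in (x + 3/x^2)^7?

21

General term: C(7,j)·(x)^j·(3/x^2)^(7-j), with x-exponent 1j − 2(7−j) = 3j − 14.
Set 3j − 14 = 4: j = 6.
C(7,6) = 7; 1^6 = 1; 3^1 = 3.
Coefficient = 7 · 1 · 3 = 21.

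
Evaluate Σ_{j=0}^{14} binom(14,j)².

By Vandermonde's identity, Σ C(14,j)² = C(28,14) = 40116600.

40116600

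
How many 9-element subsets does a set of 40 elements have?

273438880

C(40,9) = (40·39·38·37·36·35·34·33·32) / 9! = 99225500774400 / 362880 = 273438880.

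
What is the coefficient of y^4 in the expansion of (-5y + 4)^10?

537600000

The general term is C(10,j)·(-5y)^j·(4)^(10-j); the y^4 term has j = 4.
C(10,4) = 210.
Coefficient = C(10,4) · (-5)^4 · 4^6 = 210 · 625 · 4096 = 537600000.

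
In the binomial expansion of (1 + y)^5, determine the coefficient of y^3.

The general term is C(5,j)·(1)^j·(y)^(5-j); the y^3 term has j = 2.
C(5,2) = 10.
Coefficient = C(5,2) = 10.

10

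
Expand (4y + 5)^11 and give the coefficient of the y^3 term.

The general term is C(11,j)·(4y)^j·(5)^(11-j); the y^3 term has j = 3.
C(11,3) = 165.
Coefficient = C(11,3) · 4^3 · 5^8 = 165 · 64 · 390625 = 4125000000.

4125000000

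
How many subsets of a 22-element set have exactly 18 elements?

Choose the 18 positions: C(22,18) = 7315.

7315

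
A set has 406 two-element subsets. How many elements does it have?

n(n−1)/2 = 406 ⇒ n(n−1) = 812. Since 29·28 = 812, n = 29.

29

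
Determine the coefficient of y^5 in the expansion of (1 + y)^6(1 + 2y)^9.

Coefficient of y^5 = Σ_{j} C(6,j)·1^j·C(9,5-j)·2^(5-j) for j from 0 to 5.
= 4032 + 12096 + 10080 + 2880 + 270 + 6 = 29364.

29364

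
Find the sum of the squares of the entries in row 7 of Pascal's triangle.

3432

Σ C(7,r)² is the coefficient of x^7 in (1+x)^7(1+x)^7 = (1+x)^14, i.e. C(14,7) = 3432.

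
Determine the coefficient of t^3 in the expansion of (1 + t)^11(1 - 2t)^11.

55

Coefficient of t^3 = Σ_{j} C(11,j)·1^j·C(11,3-j)·(-2)^(3-j) for j from 0 to 3.
= (-1320) + 2420 + (-1210) + 165 = 55.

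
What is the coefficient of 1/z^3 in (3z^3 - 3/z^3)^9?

-2480058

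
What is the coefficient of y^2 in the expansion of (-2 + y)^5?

-80

The general term is C(5,j)·(-2)^j·(y)^(5-j); the y^2 term has j = 3.
C(5,3) = 10.
Coefficient = C(5,3) · (-2)^3 = 10 · (-8) = -80.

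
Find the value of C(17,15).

136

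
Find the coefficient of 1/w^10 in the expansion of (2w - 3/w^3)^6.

General term: C(6,j)·(2w)^j·(-3/w^3)^(6-j), with w-exponent 1j − 3(6−j) = 4j − 18.
Set 4j − 18 = -10: j = 2.
C(6,2) = 15; 2^2 = 4; (-3)^4 = 81.
Coefficient = 15 · 4 · 81 = 4860.

4860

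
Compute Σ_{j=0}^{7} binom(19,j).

94184

1 + 19 + 171 + 969 + 3876 + 11628 + 27132 + 50388 = 94184.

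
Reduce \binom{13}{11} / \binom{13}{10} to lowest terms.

C(n,k+1)/C(n,k) = (n−k)/(k+1) = (13−10)/(10+1) = 3/11.

3/11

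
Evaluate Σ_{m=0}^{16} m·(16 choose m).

524288

Since m·C(16,m) = 16·C(15,m−1), the sum is 16·2^15 = 16·32768 = 524288.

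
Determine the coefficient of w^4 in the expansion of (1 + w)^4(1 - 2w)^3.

17

Coefficient of w^4 = Σ_{j} C(4,j)·1^j·C(3,4-j)·(-2)^(4-j) for j from 1 to 4.
= (-32) + 72 + (-24) + 1 = 17.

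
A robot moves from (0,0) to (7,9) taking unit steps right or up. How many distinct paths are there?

Each path is a sequence of 16 steps with 7 rights: C(16,7) = 11440.

11440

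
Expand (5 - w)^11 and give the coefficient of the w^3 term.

-64453125

The general term is C(11,j)·(5)^j·(-w)^(11-j); the w^3 term has j = 8.
C(11,8) = 165.
Coefficient = C(11,8) · 5^8 · (-1)^3 = 165 · 390625 · (-1) = -64453125.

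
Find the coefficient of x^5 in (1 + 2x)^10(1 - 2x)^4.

-1216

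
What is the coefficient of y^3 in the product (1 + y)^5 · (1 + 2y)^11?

Coefficient of y^3 = Σ_{j} C(5,j)·1^j·C(11,3-j)·2^(3-j) for j from 0 to 3.
= 1320 + 1100 + 220 + 10 = 2650.

2650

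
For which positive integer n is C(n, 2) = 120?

16

n(n−1)/2 = 120 ⇒ n(n−1) = 240. Since 16·15 = 240, n = 16.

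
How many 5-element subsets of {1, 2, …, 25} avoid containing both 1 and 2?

All 5-subsets: C(25,5) = 53130. Those containing both fixed elements: C(23,3) = 1771.
53130 − 1771 = 51359.

51359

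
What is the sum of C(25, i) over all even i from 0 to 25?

Even-i terms of row 25 sum to 2^24 = 16777216.

16777216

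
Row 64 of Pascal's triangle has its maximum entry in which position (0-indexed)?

C(64,j) is maximized at j = 64/2 = 32.

32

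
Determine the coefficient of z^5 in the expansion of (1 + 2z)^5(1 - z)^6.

96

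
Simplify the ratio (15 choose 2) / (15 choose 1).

7

C(n,k+1)/C(n,k) = (n−k)/(k+1) = (15−1)/(1+1) = 14/2 = 7.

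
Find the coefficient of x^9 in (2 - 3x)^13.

The general term is C(13,j)·(2)^j·(-3x)^(13-j); the x^9 term has j = 4.
C(13,4) = 715.
Coefficient = C(13,4) · 2^4 · (-3)^9 = 715 · 16 · (-19683) = -225173520.

-225173520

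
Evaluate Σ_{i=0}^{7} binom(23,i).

390656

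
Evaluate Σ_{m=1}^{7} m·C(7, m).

Differentiating (1+x)^7 and setting x=1: Σ m·C(7,m) = 7·2^6 = 448.

448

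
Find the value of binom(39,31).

C(39,31) = C(39,8) by symmetry.
C(39,8) = (39·38·37·36·35·34·33·32) / 8! = 2480637519360 / 40320 = 61523748.

61523748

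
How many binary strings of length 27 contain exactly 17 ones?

8436285

Choose the 17 positions: C(27,17) = 8436285.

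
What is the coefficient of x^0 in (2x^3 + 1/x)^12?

1760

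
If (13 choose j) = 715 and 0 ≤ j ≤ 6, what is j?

4

C(13,j) increases on 0 ≤ j ≤ 6. C(13,3) = 286 and C(13,4) = 715, so j = 4.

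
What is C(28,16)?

30421755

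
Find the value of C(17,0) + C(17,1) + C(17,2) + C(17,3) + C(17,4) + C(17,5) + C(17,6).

1 + 17 + 136 + 680 + 2380 + 6188 + 12376 = 21778.

21778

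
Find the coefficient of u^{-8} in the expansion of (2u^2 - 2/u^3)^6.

960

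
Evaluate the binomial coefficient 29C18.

C(29,18) = C(29,11) by symmetry.
C(29,11) = (29·28·27·26·25·24·23·22·21·20·19) / 11! = 1381013105472000 / 39916800 = 34597290.

34597290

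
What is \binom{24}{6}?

C(24,6) = (24·23·22·21·20·19) / 6! = 96909120 / 720 = 134596.

134596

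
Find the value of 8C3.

C(8,3) = (8·7·6) / 3! = 336 / 6 = 56.

56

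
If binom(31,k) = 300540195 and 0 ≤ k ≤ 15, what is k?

15

C(31,k) increases on 0 ≤ k ≤ 15. C(31,14) = 265182525 and C(31,15) = 300540195, so k = 15.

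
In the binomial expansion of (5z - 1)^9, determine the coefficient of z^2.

-900

The general term is C(9,j)·(5z)^j·(-1)^(9-j); the z^2 term has j = 2.
C(9,2) = 36.
Coefficient = C(9,2) · 5^2 · (-1)^7 = 36 · 25 · (-1) = -900.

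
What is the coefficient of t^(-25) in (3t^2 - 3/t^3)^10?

General term: C(10,j)·(3t^2)^j·(-3/t^3)^(10-j), with t-exponent 2j − 3(10−j) = 5j − 30.
Set 5j − 30 = -25: j = 1.
C(10,1) = 10; 3^1 = 3; (-3)^9 = -19683.
Coefficient = 10 · 3 · (-19683) = -590490.

-590490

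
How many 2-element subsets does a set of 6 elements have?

15

C(6,2) = (6·5) / 2! = 30 / 2 = 15.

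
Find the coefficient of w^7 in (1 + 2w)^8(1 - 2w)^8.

Coefficient of w^7 = Σ_{j} C(8,j)·2^j·C(8,7-j)·(-2)^(7-j) for j from 0 to 7.
= (-1024) + 28672 + (-200704) + 501760 + (-501760) + 200704 + (-28672) + 1024 = 0.

0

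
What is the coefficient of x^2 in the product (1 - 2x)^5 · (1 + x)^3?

Coefficient of x^2 = Σ_{j} C(5,j)·(-2)^j·C(3,2-j)·1^(2-j) for j from 0 to 2.
= 3 + (-30) + 40 = 13.

13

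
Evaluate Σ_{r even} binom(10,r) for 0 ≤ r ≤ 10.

Half of (1+1)^10 + (1−1)^10 gives the even-index sum: 2^9 = 512.

512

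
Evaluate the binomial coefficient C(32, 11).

C(32,11) = (32·31·30·29·28·27·26·25·24·23·22) / 11! = 5150244363264000 / 39916800 = 129024480.

129024480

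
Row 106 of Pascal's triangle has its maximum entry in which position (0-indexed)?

53

C(106,i) is maximized at i = 106/2 = 53.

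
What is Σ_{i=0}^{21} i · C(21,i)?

22020096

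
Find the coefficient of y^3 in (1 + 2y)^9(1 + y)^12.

3808

Coefficient of y^3 = Σ_{j} C(9,j)·2^j·C(12,3-j)·1^(3-j) for j from 0 to 3.
= 220 + 1188 + 1728 + 672 = 3808.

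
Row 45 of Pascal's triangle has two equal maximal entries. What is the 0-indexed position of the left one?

22

For odd n = 45, C(45,m) peaks at m = (n−1)/2 and (n+1)/2; the lesser is 22.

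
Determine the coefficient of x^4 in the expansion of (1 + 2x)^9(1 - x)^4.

Coefficient of x^4 = Σ_{j} C(9,j)·2^j·C(4,4-j)·(-1)^(4-j) for j from 0 to 4.
= 1 + (-72) + 864 + (-2688) + 2016 = 121.

121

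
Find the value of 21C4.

5985

C(21,4) = (21·20·19·18) / 4! = 143640 / 24 = 5985.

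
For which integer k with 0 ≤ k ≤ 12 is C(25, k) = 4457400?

11

C(25,k) increases on 0 ≤ k ≤ 12. C(25,10) = 3268760 and C(25,11) = 4457400, so k = 11.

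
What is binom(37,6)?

2324784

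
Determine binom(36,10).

254186856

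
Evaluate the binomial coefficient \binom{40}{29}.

C(40,29) = C(40,11) by symmetry.
C(40,11) = (40·39·38·37·36·35·34·33·32·31·30) / 11! = 92279715720192000 / 39916800 = 2311801440.

2311801440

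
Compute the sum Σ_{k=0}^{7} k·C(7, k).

Since k·C(7,k) = 7·C(6,k−1), the sum is 7·2^6 = 7·64 = 448.

448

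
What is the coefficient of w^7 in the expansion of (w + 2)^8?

16

The general term is C(8,j)·(w)^j·(2)^(8-j); the w^7 term has j = 7.
C(8,7) = 8.
Coefficient = C(8,7) · 2^1 = 8 · 2 = 16.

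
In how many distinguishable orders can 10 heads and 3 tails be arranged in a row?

286

Choose positions for the heads: C(13,10) = 286.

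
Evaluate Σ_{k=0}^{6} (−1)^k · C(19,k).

The partial alternating sum Σ_{k=0}^{6} (−1)^k C(19,k) = (−1)^6 C(18,6) = 18564.

18564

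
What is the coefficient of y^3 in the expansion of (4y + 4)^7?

573440

The general term is C(7,j)·(4y)^j·(4)^(7-j); the y^3 term has j = 3.
C(7,3) = 35.
Coefficient = C(7,3) · 4^3 · 4^4 = 35 · 64 · 256 = 573440.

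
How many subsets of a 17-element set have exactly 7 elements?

19448

Choose the 7 positions: C(17,7) = 19448.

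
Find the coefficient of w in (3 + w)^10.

196830

The general term is C(10,j)·(3)^j·(w)^(10-j); the w^1 term has j = 9.
C(10,9) = 10.
Coefficient = C(10,9) · 3^9 = 10 · 19683 = 196830.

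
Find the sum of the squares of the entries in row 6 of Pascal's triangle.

924

By Vandermonde's identity, Σ C(6,i)² = C(12,6) = 924.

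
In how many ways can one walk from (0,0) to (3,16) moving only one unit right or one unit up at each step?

Each path is a sequence of 19 steps with 3 rights: C(19,3) = 969.

969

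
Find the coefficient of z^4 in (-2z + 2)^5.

160

The general term is C(5,j)·(-2z)^j·(2)^(5-j); the z^4 term has j = 4.
C(5,4) = 5.
Coefficient = C(5,4) · (-2)^4 · 2^1 = 5 · 16 · 2 = 160.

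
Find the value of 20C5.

15504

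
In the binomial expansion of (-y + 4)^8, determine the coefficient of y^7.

-32

The general term is C(8,j)·(-y)^j·(4)^(8-j); the y^7 term has j = 7.
C(8,7) = 8.
Coefficient = C(8,7) · (-1)^7 · 4^1 = 8 · (-1) · 4 = -32.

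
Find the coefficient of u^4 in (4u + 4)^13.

47982837760

The general term is C(13,j)·(4u)^j·(4)^(13-j); the u^4 term has j = 4.
C(13,4) = 715.
Coefficient = C(13,4) · 4^4 · 4^9 = 715 · 256 · 262144 = 47982837760.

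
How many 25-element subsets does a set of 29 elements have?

C(29,25) = C(29,4) by symmetry.
C(29,4) = (29·28·27·26) / 4! = 570024 / 24 = 23751.

23751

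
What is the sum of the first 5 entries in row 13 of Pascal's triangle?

1093

1 + 13 + 78 + 286 + 715 = 1093.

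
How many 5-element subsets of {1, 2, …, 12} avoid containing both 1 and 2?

672

All 5-subsets: C(12,5) = 792. Those containing both fixed elements: C(10,3) = 120.
792 − 120 = 672.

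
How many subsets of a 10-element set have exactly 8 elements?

45

Choose the 8 positions: C(10,8) = 45.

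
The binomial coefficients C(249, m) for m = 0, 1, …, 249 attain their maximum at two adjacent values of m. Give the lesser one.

124

For odd n = 249, C(249,m) peaks at m = (n−1)/2 and (n+1)/2; the lesser is 124.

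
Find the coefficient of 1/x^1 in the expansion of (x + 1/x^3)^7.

General term: C(7,j)·(x)^j·(1/x^3)^(7-j), with x-exponent 1j − 3(7−j) = 4j − 21.
Set 4j − 21 = -1: j = 5.
C(7,5) = 21; 1^5 = 1; 1^2 = 1.
Coefficient = 21 · 1 · 1 = 21.

21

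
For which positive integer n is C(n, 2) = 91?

14

n(n−1)/2 = 91 ⇒ n(n−1) = 182. Since 14·13 = 182, n = 14.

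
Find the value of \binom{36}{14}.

C(36,14) = (36·35·34·33·32·31·30·29·28·27·26·25·24·23) / 14! = 330954702783344640000 / 87178291200 = 3796297200.

3796297200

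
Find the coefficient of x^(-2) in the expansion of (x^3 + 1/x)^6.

6

General term: C(6,j)·(x^3)^j·(1/x)^(6-j), with x-exponent 3j − 1(6−j) = 4j − 6.
Set 4j − 6 = -2: j = 1.
C(6,1) = 6; 1^1 = 1; 1^5 = 1.
Coefficient = 6 · 1 · 1 = 6.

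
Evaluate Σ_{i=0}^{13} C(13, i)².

10400600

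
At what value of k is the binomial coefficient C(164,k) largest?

C(164,k) is maximized at k = 164/2 = 82.

82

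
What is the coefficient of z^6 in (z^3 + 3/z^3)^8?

General term: C(8,j)·(z^3)^j·(3/z^3)^(8-j), with z-exponent 3j − 3(8−j) = 6j − 24.
Set 6j − 24 = 6: j = 5.
C(8,5) = 56; 1^5 = 1; 3^3 = 27.
Coefficient = 56 · 1 · 27 = 1512.

1512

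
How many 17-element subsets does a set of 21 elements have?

5985

C(21,17) = C(21,4) by symmetry.
C(21,4) = (21·20·19·18) / 4! = 143640 / 24 = 5985.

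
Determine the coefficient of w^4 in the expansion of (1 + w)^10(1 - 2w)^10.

-330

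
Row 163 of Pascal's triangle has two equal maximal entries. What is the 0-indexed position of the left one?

For odd n = 163, C(163,m) peaks at m = (n−1)/2 and (n+1)/2; the smaller is 81.

81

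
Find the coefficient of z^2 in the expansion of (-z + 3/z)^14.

General term: C(14,j)·(-z)^j·(3/z)^(14-j), with z-exponent 1j − 1(14−j) = 2j − 14.
Set 2j − 14 = 2: j = 8.
C(14,8) = 3003; (-1)^8 = 1; 3^6 = 729.
Coefficient = 3003 · 1 · 729 = 2189187.

2189187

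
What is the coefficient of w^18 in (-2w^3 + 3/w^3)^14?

83026944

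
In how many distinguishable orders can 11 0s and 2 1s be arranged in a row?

Choose positions for the 0s: C(13,11) = 78.

78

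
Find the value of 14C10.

C(14,10) = C(14,4) by symmetry.
C(14,4) = (14·13·12·11) / 4! = 24024 / 24 = 1001.

1001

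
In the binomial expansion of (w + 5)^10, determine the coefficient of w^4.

3281250

The general term is C(10,j)·(w)^j·(5)^(10-j); the w^4 term has j = 4.
C(10,4) = 210.
Coefficient = C(10,4) · 5^6 = 210 · 15625 = 3281250.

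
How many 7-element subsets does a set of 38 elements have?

C(38,7) = (38·37·36·35·34·33·32) / 7! = 63606090240 / 5040 = 12620256.

12620256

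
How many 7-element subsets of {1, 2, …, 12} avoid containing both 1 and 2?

All 7-subsets: C(12,7) = 792. Those containing both fixed elements: C(10,5) = 252.
792 − 252 = 540.

540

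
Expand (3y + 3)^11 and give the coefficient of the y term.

The general term is C(11,j)·(3y)^j·(3)^(11-j); the y^1 term has j = 1.
C(11,1) = 11.
Coefficient = C(11,1) · 3^1 · 3^10 = 11 · 3 · 59049 = 1948617.

1948617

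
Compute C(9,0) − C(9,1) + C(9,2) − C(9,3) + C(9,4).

70

The partial alternating sum Σ_{k=0}^{4} (−1)^k C(9,k) = (−1)^4 C(8,4) = 70.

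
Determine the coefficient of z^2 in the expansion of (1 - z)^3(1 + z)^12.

33

Coefficient of z^2 = Σ_{j} C(3,j)·(-1)^j·C(12,2-j)·1^(2-j) for j from 0 to 2.
= 66 + (-36) + 3 = 33.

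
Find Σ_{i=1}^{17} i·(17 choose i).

1114112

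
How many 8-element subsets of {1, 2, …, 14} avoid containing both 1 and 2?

All 8-subsets: C(14,8) = 3003. Those containing both fixed elements: C(12,6) = 924.
3003 − 924 = 2079.

2079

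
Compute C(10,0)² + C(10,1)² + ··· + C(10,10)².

Σ C(10,k)² is the coefficient of x^10 in (1+x)^10(1+x)^10 = (1+x)^20, i.e. C(20,10) = 184756.

184756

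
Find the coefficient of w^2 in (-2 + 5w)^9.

The general term is C(9,j)·(-2)^j·(5w)^(9-j); the w^2 term has j = 7.
C(9,7) = 36.
Coefficient = C(9,7) · (-2)^7 · 5^2 = 36 · (-128) · 25 = -115200.

-115200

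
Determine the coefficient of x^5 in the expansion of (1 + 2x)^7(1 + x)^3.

3276

Coefficient of x^5 = Σ_{j} C(7,j)·2^j·C(3,5-j)·1^(5-j) for j from 2 to 5.
= 84 + 840 + 1680 + 672 = 3276.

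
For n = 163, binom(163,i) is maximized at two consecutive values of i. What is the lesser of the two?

For odd n = 163, C(163,i) peaks at i = (n−1)/2 and (n+1)/2; the lesser is 81.

81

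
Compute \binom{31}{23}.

C(31,23) = C(31,8) by symmetry.
C(31,8) = (31·30·29·28·27·26·25·24) / 8! = 318073392000 / 40320 = 7888725.

7888725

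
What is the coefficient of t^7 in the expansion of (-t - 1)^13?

-1716

The general term is C(13,j)·(-t)^j·(-1)^(13-j); the t^7 term has j = 7.
C(13,7) = 1716.
Coefficient = C(13,7) · (-1)^7 = 1716 · (-1) = -1716.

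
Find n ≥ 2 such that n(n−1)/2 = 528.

n(n−1)/2 = 528 ⇒ n(n−1) = 1056. Since 33·32 = 1056, n = 33.

33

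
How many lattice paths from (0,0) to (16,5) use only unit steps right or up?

20349

Each path is a sequence of 21 steps with 16 rights: C(21,16) = 20349.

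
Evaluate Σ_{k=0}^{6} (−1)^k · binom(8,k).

The partial alternating sum Σ_{k=0}^{6} (−1)^k C(8,k) = (−1)^6 C(7,6) = 7.

7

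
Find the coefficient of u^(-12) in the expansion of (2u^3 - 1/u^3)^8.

112

General term: C(8,j)·(2u^3)^j·(-1/u^3)^(8-j), with u-exponent 3j − 3(8−j) = 6j − 24.
Set 6j − 24 = -12: j = 2.
C(8,2) = 28; 2^2 = 4; (-1)^6 = 1.
Coefficient = 28 · 4 · 1 = 112.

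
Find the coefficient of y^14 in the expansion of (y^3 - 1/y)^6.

-6

General term: C(6,j)·(y^3)^j·(-1/y)^(6-j), with y-exponent 3j − 1(6−j) = 4j − 6.
Set 4j − 6 = 14: j = 5.
C(6,5) = 6; 1^5 = 1; (-1)^1 = -1.
Coefficient = 6 · 1 · (-1) = -6.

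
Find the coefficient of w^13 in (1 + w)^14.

The general term is C(14,j)·(1)^j·(w)^(14-j); the w^13 term has j = 1.
C(14,1) = 14.
Coefficient = C(14,1) = 14.

14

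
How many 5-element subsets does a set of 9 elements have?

126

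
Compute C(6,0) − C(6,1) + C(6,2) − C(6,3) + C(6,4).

5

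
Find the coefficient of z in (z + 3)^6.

1458

The general term is C(6,j)·(z)^j·(3)^(6-j); the z^1 term has j = 1.
C(6,1) = 6.
Coefficient = C(6,1) · 3^5 = 6 · 243 = 1458.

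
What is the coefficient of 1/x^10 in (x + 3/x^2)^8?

General term: C(8,j)·(x)^j·(3/x^2)^(8-j), with x-exponent 1j − 2(8−j) = 3j − 16.
Set 3j − 16 = -10: j = 2.
C(8,2) = 28; 1^2 = 1; 3^6 = 729.
Coefficient = 28 · 1 · 729 = 20412.

20412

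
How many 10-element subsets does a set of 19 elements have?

92378

C(19,10) = C(19,9) by symmetry.
C(19,9) = (19·18·17·16·15·14·13·12·11) / 9! = 33522128640 / 362880 = 92378.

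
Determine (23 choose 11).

1352078

C(23,11) = (23·22·21·20·19·18·17·16·15·14·13) / 11! = 53970627110400 / 39916800 = 1352078.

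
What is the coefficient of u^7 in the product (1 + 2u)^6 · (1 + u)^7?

Coefficient of u^7 = Σ_{j} C(6,j)·2^j·C(7,7-j)·1^(7-j) for j from 0 to 6.
= 1 + 84 + 1260 + 5600 + 8400 + 4032 + 448 = 19825.

19825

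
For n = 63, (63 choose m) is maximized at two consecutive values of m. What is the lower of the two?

31

For odd n = 63, C(63,m) peaks at m = (n−1)/2 and (n+1)/2; the lower is 31.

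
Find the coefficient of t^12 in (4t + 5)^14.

The general term is C(14,j)·(4t)^j·(5)^(14-j); the t^12 term has j = 12.
C(14,12) = 91.
Coefficient = C(14,12) · 4^12 · 5^2 = 91 · 16777216 · 25 = 38168166400.

38168166400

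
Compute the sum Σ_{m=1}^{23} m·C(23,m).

Differentiating (1+x)^23 and setting x=1: Σ m·C(23,m) = 23·2^22 = 96468992.

96468992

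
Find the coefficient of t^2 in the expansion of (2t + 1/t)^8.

1792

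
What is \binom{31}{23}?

C(31,23) = C(31,8) by symmetry.
C(31,8) = (31·30·29·28·27·26·25·24) / 8! = 318073392000 / 40320 = 7888725.

7888725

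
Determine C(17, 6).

12376

C(17,6) = (17·16·15·14·13·12) / 6! = 8910720 / 720 = 12376.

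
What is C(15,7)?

C(15,7) = (15·14·13·12·11·10·9) / 7! = 32432400 / 5040 = 6435.

6435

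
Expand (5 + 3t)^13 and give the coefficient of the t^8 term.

26387521875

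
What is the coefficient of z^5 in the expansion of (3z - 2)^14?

The general term is C(14,j)·(3z)^j·(-2)^(14-j); the z^5 term has j = 5.
C(14,5) = 2002.
Coefficient = C(14,5) · 3^5 · (-2)^9 = 2002 · 243 · (-512) = -249080832.

-249080832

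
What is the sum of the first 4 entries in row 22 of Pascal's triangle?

1 + 22 + 231 + 1540 = 1794.

1794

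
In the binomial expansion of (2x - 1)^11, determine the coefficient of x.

22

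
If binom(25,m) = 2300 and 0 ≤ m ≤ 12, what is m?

C(25,m) increases on 0 ≤ m ≤ 12. C(25,2) = 300 and C(25,3) = 2300, so m = 3.

3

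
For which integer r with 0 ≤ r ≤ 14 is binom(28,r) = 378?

2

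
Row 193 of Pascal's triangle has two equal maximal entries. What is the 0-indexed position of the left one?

96

For odd n = 193, C(193,r) peaks at r = (n−1)/2 and (n+1)/2; the lesser is 96.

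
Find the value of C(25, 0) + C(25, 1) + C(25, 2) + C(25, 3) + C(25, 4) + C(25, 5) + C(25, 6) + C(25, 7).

726206

1 + 25 + 300 + 2300 + 12650 + 53130 + 177100 + 480700 = 726206.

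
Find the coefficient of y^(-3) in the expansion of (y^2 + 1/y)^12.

220

General term: C(12,j)·(y^2)^j·(1/y)^(12-j), with y-exponent 2j − 1(12−j) = 3j − 12.
Set 3j − 12 = -3: j = 3.
C(12,3) = 220; 1^3 = 1; 1^9 = 1.
Coefficient = 220 · 1 · 1 = 220.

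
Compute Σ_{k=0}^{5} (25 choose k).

1 + 25 + 300 + 2300 + 12650 + 53130 = 68406.

68406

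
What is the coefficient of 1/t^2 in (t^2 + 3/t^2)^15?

42220035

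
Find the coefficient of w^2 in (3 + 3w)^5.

2430

The general term is C(5,j)·(3)^j·(3w)^(5-j); the w^2 term has j = 3.
C(5,3) = 10.
Coefficient = C(5,3) · 3^3 · 3^2 = 10 · 27 · 9 = 2430.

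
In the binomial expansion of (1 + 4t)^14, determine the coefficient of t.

The general term is C(14,j)·(1)^j·(4t)^(14-j); the t^1 term has j = 13.
C(14,13) = 14.
Coefficient = C(14,13) · 4^1 = 14 · 4 = 56.

56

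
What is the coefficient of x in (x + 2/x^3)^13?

2288

General term: C(13,j)·(x)^j·(2/x^3)^(13-j), with x-exponent 1j − 3(13−j) = 4j − 39.
Set 4j − 39 = 1: j = 10.
C(13,10) = 286; 1^10 = 1; 2^3 = 8.
Coefficient = 286 · 1 · 8 = 2288.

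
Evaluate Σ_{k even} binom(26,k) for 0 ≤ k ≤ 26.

Even-k terms of row 26 sum to 2^25 = 33554432.

33554432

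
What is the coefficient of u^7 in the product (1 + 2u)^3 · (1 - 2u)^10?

-4608

Coefficient of u^7 = Σ_{j} C(3,j)·2^j·C(10,7-j)·(-2)^(7-j) for j from 0 to 3.
= (-15360) + 80640 + (-96768) + 26880 = -4608.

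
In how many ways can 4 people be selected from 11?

330

This is C(11,4) = 330.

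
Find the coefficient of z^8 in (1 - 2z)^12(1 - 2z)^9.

52093440

Coefficient of z^8 = Σ_{j} C(12,j)·(-2)^j·C(9,8-j)·(-2)^(8-j) for j from 0 to 8.
= 2304 + 110592 + 1419264 + 7096320 + 15966720 + 17031168 + 8515584 + 1824768 + 126720 = 52093440.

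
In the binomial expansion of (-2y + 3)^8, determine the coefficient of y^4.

90720

The general term is C(8,j)·(-2y)^j·(3)^(8-j); the y^4 term has j = 4.
C(8,4) = 70.
Coefficient = C(8,4) · (-2)^4 · 3^4 = 70 · 16 · 81 = 90720.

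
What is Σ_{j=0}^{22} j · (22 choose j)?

46137344

Differentiating (1+x)^22 and setting x=1: Σ j·C(22,j) = 22·2^21 = 46137344.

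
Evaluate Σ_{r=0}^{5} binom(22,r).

35443

1 + 22 + 231 + 1540 + 7315 + 26334 = 35443.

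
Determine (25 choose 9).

C(25,9) = (25·24·23·22·21·20·19·18·17) / 9! = 741354768000 / 362880 = 2042975.

2042975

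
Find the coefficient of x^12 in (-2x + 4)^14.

5963776

The general term is C(14,j)·(-2x)^j·(4)^(14-j); the x^12 term has j = 12.
C(14,12) = 91.
Coefficient = C(14,12) · (-2)^12 · 4^2 = 91 · 4096 · 16 = 5963776.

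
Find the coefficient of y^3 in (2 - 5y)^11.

-5280000

The general term is C(11,j)·(2)^j·(-5y)^(11-j); the y^3 term has j = 8.
C(11,8) = 165.
Coefficient = C(11,8) · 2^8 · (-5)^3 = 165 · 256 · (-125) = -5280000.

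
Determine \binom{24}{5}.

C(24,5) = (24·23·22·21·20) / 5! = 5100480 / 120 = 42504.

42504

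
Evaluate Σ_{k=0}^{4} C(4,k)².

By Vandermonde's identity, Σ C(4,k)² = C(8,4) = 70.

70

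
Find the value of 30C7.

2035800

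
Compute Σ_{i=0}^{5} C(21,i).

27896

1 + 21 + 210 + 1330 + 5985 + 20349 = 27896.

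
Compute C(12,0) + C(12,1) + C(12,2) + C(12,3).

1 + 12 + 66 + 220 = 299.

299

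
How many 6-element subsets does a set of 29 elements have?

C(29,6) = (29·28·27·26·25·24) / 6! = 342014400 / 720 = 475020.

475020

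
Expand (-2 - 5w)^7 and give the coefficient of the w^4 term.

The general term is C(7,j)·(-2)^j·(-5w)^(7-j); the w^4 term has j = 3.
C(7,3) = 35.
Coefficient = C(7,3) · (-2)^3 · (-5)^4 = 35 · (-8) · 625 = -175000.

-175000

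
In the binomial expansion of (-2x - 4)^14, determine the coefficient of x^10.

The general term is C(14,j)·(-2x)^j·(-4)^(14-j); the x^10 term has j = 10.
C(14,10) = 1001.
Coefficient = C(14,10) · (-2)^10 · (-4)^4 = 1001 · 1024 · 256 = 262406144.

262406144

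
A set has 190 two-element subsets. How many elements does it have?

20

n(n−1)/2 = 190 ⇒ n(n−1) = 380. Since 20·19 = 380, n = 20.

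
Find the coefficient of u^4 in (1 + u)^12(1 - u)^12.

66

Coefficient of u^4 = Σ_{j} C(12,j)·1^j·C(12,4-j)·(-1)^(4-j) for j from 0 to 4.
= 495 + (-2640) + 4356 + (-2640) + 495 = 66.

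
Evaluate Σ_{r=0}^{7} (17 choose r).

41226

1 + 17 + 136 + 680 + 2380 + 6188 + 12376 + 19448 = 41226.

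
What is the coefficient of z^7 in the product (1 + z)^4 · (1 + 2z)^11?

271656

Coefficient of z^7 = Σ_{j} C(4,j)·1^j·C(11,7-j)·2^(7-j) for j from 0 to 4.
= 42240 + 118272 + 88704 + 21120 + 1320 = 271656.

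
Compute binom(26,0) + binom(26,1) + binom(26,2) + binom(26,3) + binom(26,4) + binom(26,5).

83682

1 + 26 + 325 + 2600 + 14950 + 65780 = 83682.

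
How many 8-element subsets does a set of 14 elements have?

3003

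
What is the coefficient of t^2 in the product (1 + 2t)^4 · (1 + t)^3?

51

Coefficient of t^2 = Σ_{j} C(4,j)·2^j·C(3,2-j)·1^(2-j) for j from 0 to 2.
= 3 + 24 + 24 = 51.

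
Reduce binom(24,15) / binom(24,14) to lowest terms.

C(n,k+1)/C(n,k) = (n−k)/(k+1) = (24−14)/(14+1) = 10/15 = 2/3.

2/3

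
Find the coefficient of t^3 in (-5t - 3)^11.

-135320625

The general term is C(11,j)·(-5t)^j·(-3)^(11-j); the t^3 term has j = 3.
C(11,3) = 165.
Coefficient = C(11,3) · (-5)^3 · (-3)^8 = 165 · (-125) · 6561 = -135320625.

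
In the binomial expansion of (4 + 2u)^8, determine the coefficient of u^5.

114688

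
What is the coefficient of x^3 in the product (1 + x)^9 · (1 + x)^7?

560

Coefficient of x^3 = Σ_{j} C(9,j)·C(7,3-j) for j from 0 to 3.
= 35 + 189 + 252 + 84 = 560.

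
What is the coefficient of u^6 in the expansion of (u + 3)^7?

21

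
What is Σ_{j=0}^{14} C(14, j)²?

40116600

Σ C(14,j)² is the coefficient of x^14 in (1+x)^14(1+x)^14 = (1+x)^28, i.e. C(28,14) = 40116600.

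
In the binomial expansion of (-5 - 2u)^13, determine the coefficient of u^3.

-22343750000

The general term is C(13,j)·(-5)^j·(-2u)^(13-j); the u^3 term has j = 10.
C(13,10) = 286.
Coefficient = C(13,10) · (-5)^10 · (-2)^3 = 286 · 9765625 · (-8) = -22343750000.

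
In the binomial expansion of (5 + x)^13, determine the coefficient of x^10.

The general term is C(13,j)·(5)^j·(x)^(13-j); the x^10 term has j = 3.
C(13,3) = 286.
Coefficient = C(13,3) · 5^3 = 286 · 125 = 35750.

35750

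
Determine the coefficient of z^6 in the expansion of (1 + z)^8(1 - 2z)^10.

756

Coefficient of z^6 = Σ_{j} C(8,j)·1^j·C(10,6-j)·(-2)^(6-j) for j from 0 to 6.
= 13440 + (-64512) + 94080 + (-53760) + 12600 + (-1120) + 28 = 756.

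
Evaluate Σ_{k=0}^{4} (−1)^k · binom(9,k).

70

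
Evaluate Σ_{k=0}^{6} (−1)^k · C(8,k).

7

The partial alternating sum Σ_{k=0}^{6} (−1)^k C(8,k) = (−1)^6 C(7,6) = 7.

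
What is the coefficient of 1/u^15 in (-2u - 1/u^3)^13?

-109824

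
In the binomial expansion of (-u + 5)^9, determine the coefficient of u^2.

The general term is C(9,j)·(-u)^j·(5)^(9-j); the u^2 term has j = 2.
C(9,2) = 36.
Coefficient = C(9,2) · 5^7 = 36 · 78125 = 2812500.

2812500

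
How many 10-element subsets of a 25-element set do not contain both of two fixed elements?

All 10-subsets: C(25,10) = 3268760. Those containing both fixed elements: C(23,8) = 490314.
3268760 − 490314 = 2778446.

2778446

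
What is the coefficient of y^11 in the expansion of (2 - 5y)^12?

-1171875000

The general term is C(12,j)·(2)^j·(-5y)^(12-j); the y^11 term has j = 1.
C(12,1) = 12.
Coefficient = C(12,1) · 2^1 · (-5)^11 = 12 · 2 · (-48828125) = -1171875000.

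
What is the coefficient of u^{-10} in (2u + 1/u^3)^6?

General term: C(6,j)·(2u)^j·(1/u^3)^(6-j), with u-exponent 1j − 3(6−j) = 4j − 18.
Set 4j − 18 = -10: j = 2.
C(6,2) = 15; 2^2 = 4; 1^4 = 1.
Coefficient = 15 · 4 · 1 = 60.

60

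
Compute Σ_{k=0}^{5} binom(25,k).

68406

1 + 25 + 300 + 2300 + 12650 + 53130 = 68406.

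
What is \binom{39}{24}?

C(39,24) = C(39,15) by symmetry.
C(39,15) = (39·38·37·36·35·34·33·32·31·30·29·28·27·26·25) / 15! = 32876032921054202880000 / 1307674368000 = 25140840660.

25140840660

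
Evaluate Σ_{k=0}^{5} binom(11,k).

1024

1 + 11 + 55 + 165 + 330 + 462 = 1024.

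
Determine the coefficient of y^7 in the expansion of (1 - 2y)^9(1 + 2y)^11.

Coefficient of y^7 = Σ_{j} C(9,j)·(-2)^j·C(11,7-j)·2^(7-j) for j from 0 to 7.
= 42240 + (-532224) + 2128896 + (-3548160) + 2661120 + (-887040) + 118272 + (-4608) = -21504.

-21504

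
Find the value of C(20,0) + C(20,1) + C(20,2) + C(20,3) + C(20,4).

6196

1 + 20 + 190 + 1140 + 4845 = 6196.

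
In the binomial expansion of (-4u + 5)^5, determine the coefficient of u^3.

-16000

The general term is C(5,j)·(-4u)^j·(5)^(5-j); the u^3 term has j = 3.
C(5,3) = 10.
Coefficient = C(5,3) · (-4)^3 · 5^2 = 10 · (-64) · 25 = -16000.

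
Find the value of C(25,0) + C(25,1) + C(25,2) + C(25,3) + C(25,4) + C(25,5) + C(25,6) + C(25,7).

726206

1 + 25 + 300 + 2300 + 12650 + 53130 + 177100 + 480700 = 726206.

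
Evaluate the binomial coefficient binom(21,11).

352716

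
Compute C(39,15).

25140840660

C(39,15) = (39·38·37·36·35·34·33·32·31·30·29·28·27·26·25) / 15! = 32876032921054202880000 / 1307674368000 = 25140840660.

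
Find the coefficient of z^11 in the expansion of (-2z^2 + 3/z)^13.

General term: C(13,j)·(-2z^2)^j·(3/z)^(13-j), with z-exponent 2j − 1(13−j) = 3j − 13.
Set 3j − 13 = 11: j = 8.
C(13,8) = 1287; (-2)^8 = 256; 3^5 = 243.
Coefficient = 1287 · 256 · 243 = 80061696.

80061696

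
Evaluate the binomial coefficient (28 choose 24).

20475

C(28,24) = C(28,4) by symmetry.
C(28,4) = (28·27·26·25) / 4! = 491400 / 24 = 20475.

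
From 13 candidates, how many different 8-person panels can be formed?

This is C(13,8) = 1287.

1287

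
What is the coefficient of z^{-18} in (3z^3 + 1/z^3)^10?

General term: C(10,j)·(3z^3)^j·(1/z^3)^(10-j), with z-exponent 3j − 3(10−j) = 6j − 30.
Set 6j − 30 = -18: j = 2.
C(10,2) = 45; 3^2 = 9; 1^8 = 1.
Coefficient = 45 · 9 · 1 = 405.

405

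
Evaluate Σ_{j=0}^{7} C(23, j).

390656

1 + 23 + 253 + 1771 + 8855 + 33649 + 100947 + 245157 = 390656.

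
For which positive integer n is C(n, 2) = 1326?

n(n−1)/2 = 1326 ⇒ n(n−1) = 2652. Since 52·51 = 2652, n = 52.

52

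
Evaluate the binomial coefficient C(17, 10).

C(17,10) = C(17,7) by symmetry.
C(17,7) = (17·16·15·14·13·12·11) / 7! = 98017920 / 5040 = 19448.

19448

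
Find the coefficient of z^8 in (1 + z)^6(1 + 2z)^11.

1122220

Coefficient of z^8 = Σ_{j} C(6,j)·1^j·C(11,8-j)·2^(8-j) for j from 0 to 6.
= 42240 + 253440 + 443520 + 295680 + 79200 + 7920 + 220 = 1122220.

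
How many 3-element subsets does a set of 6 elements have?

C(6,3) = (6·5·4) / 3! = 120 / 6 = 20.

20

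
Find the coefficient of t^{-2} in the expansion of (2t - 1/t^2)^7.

-560

General term: C(7,j)·(2t)^j·(-1/t^2)^(7-j), with t-exponent 1j − 2(7−j) = 3j − 14.
Set 3j − 14 = -2: j = 4.
C(7,4) = 35; 2^4 = 16; (-1)^3 = -1.
Coefficient = 35 · 16 · (-1) = -560.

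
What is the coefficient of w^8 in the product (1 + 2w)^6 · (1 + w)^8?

Coefficient of w^8 = Σ_{j} C(6,j)·2^j·C(8,8-j)·1^(8-j) for j from 0 to 6.
= 1 + 96 + 1680 + 8960 + 16800 + 10752 + 1792 = 40081.

40081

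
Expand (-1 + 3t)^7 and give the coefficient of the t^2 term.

-189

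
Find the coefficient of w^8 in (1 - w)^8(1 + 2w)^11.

Coefficient of w^8 = Σ_{j} C(8,j)·(-1)^j·C(11,8-j)·2^(8-j) for j from 0 to 8.
= 42240 + (-337920) + 827904 + (-827904) + 369600 + (-73920) + 6160 + (-176) + 1 = 5985.

5985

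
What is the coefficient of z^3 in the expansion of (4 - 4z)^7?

-573440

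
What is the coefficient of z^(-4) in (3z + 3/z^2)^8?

459270

General term: C(8,j)·(3z)^j·(3/z^2)^(8-j), with z-exponent 1j − 2(8−j) = 3j − 16.
Set 3j − 16 = -4: j = 4.
C(8,4) = 70; 3^4 = 81; 3^4 = 81.
Coefficient = 70 · 81 · 81 = 459270.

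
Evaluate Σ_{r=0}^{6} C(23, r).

145499

1 + 23 + 253 + 1771 + 8855 + 33649 + 100947 = 145499.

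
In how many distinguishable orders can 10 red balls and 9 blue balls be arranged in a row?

92378

Choose positions for the red balls: C(19,10) = 92378.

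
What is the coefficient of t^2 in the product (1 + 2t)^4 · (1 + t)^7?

Coefficient of t^2 = Σ_{j} C(4,j)·2^j·C(7,2-j)·1^(2-j) for j from 0 to 2.
= 21 + 56 + 24 = 101.

101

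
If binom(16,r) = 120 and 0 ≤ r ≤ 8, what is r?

2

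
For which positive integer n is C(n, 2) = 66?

12

n(n−1)/2 = 66 ⇒ n(n−1) = 132. Since 12·11 = 132, n = 12.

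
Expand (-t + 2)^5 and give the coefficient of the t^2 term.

80

The general term is C(5,j)·(-t)^j·(2)^(5-j); the t^2 term has j = 2.
C(5,2) = 10.
Coefficient = C(5,2) · 2^3 = 10 · 8 = 80.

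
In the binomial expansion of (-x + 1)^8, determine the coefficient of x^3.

-56

The general term is C(8,j)·(-x)^j·(1)^(8-j); the x^3 term has j = 3.
C(8,3) = 56.
Coefficient = C(8,3) · (-1)^3 = 56 · (-1) = -56.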